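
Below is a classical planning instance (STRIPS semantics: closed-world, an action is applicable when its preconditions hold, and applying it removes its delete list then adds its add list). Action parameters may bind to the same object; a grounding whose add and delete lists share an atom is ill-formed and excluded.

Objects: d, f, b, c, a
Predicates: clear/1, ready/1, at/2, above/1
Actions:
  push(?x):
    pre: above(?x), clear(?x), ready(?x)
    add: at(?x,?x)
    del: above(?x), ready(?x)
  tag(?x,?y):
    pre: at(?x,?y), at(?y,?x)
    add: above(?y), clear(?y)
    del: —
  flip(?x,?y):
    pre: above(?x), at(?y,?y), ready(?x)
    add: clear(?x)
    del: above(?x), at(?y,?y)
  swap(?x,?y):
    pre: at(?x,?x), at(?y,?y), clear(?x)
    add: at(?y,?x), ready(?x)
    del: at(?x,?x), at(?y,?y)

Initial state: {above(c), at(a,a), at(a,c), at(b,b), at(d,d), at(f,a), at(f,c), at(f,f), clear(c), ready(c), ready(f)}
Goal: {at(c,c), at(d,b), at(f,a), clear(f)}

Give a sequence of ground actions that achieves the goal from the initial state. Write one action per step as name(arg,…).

push(c); tag(f,f); tag(b,b); swap(b,d)

1. push(c)  →  {at(a,a), at(a,c), at(b,b), at(c,c), at(d,d), at(f,a), at(f,c), at(f,f), clear(c), ready(f)}
2. tag(f,f)  →  {above(f), at(a,a), at(a,c), at(b,b), at(c,c), at(d,d), at(f,a), at(f,c), at(f,f), clear(c), clear(f), ready(f)}
3. tag(b,b)  →  {above(b), above(f), at(a,a), at(a,c), at(b,b), at(c,c), at(d,d), at(f,a), at(f,c), at(f,f), clear(b), clear(c), clear(f), ready(f)}
4. swap(b,d)  →  {above(b), above(f), at(a,a), at(a,c), at(c,c), at(d,b), at(f,a), at(f,c), at(f,f), clear(b), clear(c), clear(f), ready(b), ready(f)}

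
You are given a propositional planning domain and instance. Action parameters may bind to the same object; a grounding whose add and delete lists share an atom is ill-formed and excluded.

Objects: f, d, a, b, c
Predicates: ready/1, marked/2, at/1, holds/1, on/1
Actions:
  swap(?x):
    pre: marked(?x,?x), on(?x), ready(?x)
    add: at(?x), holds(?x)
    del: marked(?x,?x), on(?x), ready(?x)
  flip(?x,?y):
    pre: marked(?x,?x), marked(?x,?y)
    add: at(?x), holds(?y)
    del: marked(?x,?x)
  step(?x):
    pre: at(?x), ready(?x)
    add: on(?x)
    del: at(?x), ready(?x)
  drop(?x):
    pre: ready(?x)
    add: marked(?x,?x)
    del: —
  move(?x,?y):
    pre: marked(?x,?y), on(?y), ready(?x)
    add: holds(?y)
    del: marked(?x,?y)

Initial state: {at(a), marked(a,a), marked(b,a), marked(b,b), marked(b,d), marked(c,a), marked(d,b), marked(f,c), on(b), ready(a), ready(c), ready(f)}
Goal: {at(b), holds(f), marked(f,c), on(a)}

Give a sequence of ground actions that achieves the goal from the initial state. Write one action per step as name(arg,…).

1. flip(b,d)  →  {at(a), at(b), holds(d), marked(a,a), marked(b,a), marked(b,d), marked(c,a), marked(d,b), marked(f,c), on(b), ready(a), ready(c), ready(f)}
2. step(a)  →  {at(b), holds(d), marked(a,a), marked(b,a), marked(b,d), marked(c,a), marked(d,b), marked(f,c), on(a), on(b), ready(c), ready(f)}
3. drop(f)  →  {at(b), holds(d), marked(a,a), marked(b,a), marked(b,d), marked(c,a), marked(d,b), marked(f,c), marked(f,f), on(a), on(b), ready(c), ready(f)}
4. flip(f,f)  →  {at(b), at(f), holds(d), holds(f), marked(a,a), marked(b,a), marked(b,d), marked(c,a), marked(d,b), marked(f,c), on(a), on(b), ready(c), ready(f)}

flip(b,d); step(a); drop(f); flip(f,f)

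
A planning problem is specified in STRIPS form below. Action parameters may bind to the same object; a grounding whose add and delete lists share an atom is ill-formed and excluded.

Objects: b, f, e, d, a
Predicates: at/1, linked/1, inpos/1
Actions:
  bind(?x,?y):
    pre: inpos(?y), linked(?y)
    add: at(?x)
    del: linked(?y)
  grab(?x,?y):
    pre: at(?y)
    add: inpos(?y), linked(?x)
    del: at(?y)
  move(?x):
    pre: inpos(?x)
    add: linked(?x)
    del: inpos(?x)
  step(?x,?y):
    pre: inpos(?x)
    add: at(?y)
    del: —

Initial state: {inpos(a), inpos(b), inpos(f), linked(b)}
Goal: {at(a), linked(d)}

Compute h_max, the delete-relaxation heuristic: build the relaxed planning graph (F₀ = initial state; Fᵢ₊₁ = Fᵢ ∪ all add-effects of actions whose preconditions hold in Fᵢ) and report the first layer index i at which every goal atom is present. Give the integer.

F0 = init (4 atoms)
F1 = F0 ∪ {at(a), at(b), at(d), at(e), at(f), linked(a), linked(f)}  (11 atoms)
F2 = F1 ∪ {inpos(d), inpos(e), linked(d), linked(e)}  (15 atoms)
goal ⊆ F2  ⇒  h_max = 2

2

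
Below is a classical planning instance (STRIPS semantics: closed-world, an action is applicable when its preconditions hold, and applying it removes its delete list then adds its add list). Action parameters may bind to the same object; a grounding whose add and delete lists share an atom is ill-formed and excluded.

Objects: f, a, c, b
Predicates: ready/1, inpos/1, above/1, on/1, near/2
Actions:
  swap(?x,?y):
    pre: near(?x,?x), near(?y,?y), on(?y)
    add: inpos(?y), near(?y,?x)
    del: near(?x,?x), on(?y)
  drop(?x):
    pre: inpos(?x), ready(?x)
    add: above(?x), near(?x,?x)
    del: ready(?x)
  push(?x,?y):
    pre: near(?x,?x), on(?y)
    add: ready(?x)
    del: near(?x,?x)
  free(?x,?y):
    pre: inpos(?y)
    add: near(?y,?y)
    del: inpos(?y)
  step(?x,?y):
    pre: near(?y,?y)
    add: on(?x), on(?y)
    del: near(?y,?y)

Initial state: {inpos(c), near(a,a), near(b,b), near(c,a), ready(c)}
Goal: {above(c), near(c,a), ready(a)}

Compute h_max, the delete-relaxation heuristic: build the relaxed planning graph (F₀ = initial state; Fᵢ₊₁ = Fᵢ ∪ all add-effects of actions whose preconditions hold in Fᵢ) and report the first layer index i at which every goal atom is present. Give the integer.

F0 = init (5 atoms)
F1 = F0 ∪ {above(c), near(c,c), on(a), on(b), on(c), on(f)}  (11 atoms)
F2 = F1 ∪ {inpos(a), inpos(b), near(a,b), near(a,c), near(b,a), near(b,c), near(c,b), ready(a), ready(b)}  (20 atoms)
goal ⊆ F2  ⇒  h_max = 2

2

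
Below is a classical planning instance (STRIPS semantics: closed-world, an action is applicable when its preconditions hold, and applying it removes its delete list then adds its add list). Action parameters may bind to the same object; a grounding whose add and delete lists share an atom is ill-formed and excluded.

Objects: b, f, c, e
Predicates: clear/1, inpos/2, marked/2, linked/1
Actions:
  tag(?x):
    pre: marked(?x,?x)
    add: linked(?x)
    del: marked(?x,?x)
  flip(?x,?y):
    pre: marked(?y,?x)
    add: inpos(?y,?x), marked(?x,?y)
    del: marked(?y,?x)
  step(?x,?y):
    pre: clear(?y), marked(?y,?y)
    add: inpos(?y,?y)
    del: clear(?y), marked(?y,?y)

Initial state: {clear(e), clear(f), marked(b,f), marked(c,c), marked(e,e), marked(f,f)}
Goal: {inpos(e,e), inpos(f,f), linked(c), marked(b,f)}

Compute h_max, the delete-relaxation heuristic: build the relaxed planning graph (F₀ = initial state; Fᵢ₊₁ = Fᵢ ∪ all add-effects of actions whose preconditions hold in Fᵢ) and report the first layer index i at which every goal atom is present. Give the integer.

F0 = init (6 atoms)
F1 = F0 ∪ {inpos(b,f), inpos(e,e), inpos(f,f), linked(c), linked(e), linked(f), marked(f,b)}  (13 atoms)
goal ⊆ F1  ⇒  h_max = 1

1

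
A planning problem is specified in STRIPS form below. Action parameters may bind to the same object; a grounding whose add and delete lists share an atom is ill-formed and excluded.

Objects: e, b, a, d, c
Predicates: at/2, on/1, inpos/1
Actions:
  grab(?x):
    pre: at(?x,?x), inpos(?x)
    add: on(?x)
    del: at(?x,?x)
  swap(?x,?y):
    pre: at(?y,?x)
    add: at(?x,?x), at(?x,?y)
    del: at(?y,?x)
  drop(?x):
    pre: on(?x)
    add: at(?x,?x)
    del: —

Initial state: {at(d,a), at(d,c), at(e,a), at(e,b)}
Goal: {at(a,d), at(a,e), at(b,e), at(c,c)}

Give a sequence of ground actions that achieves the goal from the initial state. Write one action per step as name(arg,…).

swap(b,e); swap(a,e); swap(a,d); swap(c,d)

1. swap(b,e)  →  {at(b,b), at(b,e), at(d,a), at(d,c), at(e,a)}
2. swap(a,e)  →  {at(a,a), at(a,e), at(b,b), at(b,e), at(d,a), at(d,c)}
3. swap(a,d)  →  {at(a,a), at(a,d), at(a,e), at(b,b), at(b,e), at(d,c)}
4. swap(c,d)  →  {at(a,a), at(a,d), at(a,e), at(b,b), at(b,e), at(c,c), at(c,d)}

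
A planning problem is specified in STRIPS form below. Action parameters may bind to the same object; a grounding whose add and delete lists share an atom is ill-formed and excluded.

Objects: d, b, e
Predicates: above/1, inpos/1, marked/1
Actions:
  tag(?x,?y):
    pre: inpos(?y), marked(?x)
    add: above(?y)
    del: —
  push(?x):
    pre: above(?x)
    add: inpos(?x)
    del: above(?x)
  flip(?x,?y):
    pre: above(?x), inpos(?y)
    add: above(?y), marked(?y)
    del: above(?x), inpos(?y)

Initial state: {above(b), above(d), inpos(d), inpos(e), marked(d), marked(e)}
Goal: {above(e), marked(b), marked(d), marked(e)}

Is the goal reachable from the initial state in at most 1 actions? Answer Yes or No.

No

1. tag(d,e)  →  {above(b), above(d), above(e), inpos(d), inpos(e), marked(d), marked(e)}
2. push(b)  →  {above(d), above(e), inpos(b), inpos(d), inpos(e), marked(d), marked(e)}
3. flip(d,b)  →  {above(b), above(e), inpos(d), inpos(e), marked(b), marked(d), marked(e)}
optimal plan length = 3; 3 > 1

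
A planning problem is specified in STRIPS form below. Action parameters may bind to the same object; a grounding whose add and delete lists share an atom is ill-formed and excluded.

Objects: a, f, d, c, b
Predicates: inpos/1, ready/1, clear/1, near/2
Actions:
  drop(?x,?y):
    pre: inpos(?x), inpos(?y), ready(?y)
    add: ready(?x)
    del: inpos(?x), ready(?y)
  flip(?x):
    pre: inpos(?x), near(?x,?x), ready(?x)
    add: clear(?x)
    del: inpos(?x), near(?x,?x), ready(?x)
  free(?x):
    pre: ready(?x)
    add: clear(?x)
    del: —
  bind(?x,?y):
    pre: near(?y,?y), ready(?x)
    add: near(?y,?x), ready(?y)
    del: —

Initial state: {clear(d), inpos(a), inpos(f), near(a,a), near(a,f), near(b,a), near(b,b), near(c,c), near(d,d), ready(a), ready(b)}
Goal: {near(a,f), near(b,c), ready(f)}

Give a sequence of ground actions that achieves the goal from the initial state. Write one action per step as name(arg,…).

1. drop(f,a)  →  {clear(d), inpos(a), near(a,a), near(a,f), near(b,a), near(b,b), near(c,c), near(d,d), ready(b), ready(f)}
2. bind(f,c)  →  {clear(d), inpos(a), near(a,a), near(a,f), near(b,a), near(b,b), near(c,c), near(c,f), near(d,d), ready(b), ready(c), ready(f)}
3. bind(c,b)  →  {clear(d), inpos(a), near(a,a), near(a,f), near(b,a), near(b,b), near(b,c), near(c,c), near(c,f), near(d,d), ready(b), ready(c), ready(f)}

drop(f,a); bind(f,c); bind(c,b)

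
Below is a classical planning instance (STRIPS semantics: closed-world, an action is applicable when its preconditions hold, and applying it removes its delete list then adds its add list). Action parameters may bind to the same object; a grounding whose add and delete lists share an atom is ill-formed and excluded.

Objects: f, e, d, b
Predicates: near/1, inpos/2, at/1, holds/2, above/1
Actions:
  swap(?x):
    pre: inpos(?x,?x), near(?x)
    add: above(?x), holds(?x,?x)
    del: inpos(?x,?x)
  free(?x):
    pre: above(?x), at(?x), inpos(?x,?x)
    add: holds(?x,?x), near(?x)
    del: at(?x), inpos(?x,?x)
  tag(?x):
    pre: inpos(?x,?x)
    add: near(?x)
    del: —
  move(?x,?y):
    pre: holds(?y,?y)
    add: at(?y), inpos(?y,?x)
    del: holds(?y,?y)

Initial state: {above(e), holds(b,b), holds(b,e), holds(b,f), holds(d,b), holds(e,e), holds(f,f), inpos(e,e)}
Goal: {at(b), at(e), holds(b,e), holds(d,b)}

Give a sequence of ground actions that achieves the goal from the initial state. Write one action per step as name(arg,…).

move(f,e); move(f,b)

1. move(f,e)  →  {above(e), at(e), holds(b,b), holds(b,e), holds(b,f), holds(d,b), holds(f,f), inpos(e,e), inpos(e,f)}
2. move(f,b)  →  {above(e), at(b), at(e), holds(b,e), holds(b,f), holds(d,b), holds(f,f), inpos(b,f), inpos(e,e), inpos(e,f)}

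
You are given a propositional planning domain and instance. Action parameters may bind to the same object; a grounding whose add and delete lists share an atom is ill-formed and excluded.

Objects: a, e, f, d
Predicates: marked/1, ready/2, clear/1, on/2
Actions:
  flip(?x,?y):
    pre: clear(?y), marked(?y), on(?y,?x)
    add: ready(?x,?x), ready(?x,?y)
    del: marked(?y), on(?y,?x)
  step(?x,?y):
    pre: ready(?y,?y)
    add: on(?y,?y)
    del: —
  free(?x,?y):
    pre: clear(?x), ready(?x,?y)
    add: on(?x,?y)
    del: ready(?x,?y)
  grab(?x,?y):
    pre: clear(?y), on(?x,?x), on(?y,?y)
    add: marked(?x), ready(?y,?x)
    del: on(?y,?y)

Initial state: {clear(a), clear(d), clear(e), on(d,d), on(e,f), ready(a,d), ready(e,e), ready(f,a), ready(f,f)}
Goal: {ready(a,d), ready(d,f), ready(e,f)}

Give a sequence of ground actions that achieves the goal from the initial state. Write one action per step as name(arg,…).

step(a,e); step(a,f); grab(f,e); grab(f,d)

1. step(a,e)  →  {clear(a), clear(d), clear(e), on(d,d), on(e,e), on(e,f), ready(a,d), ready(e,e), ready(f,a), ready(f,f)}
2. step(a,f)  →  {clear(a), clear(d), clear(e), on(d,d), on(e,e), on(e,f), on(f,f), ready(a,d), ready(e,e), ready(f,a), ready(f,f)}
3. grab(f,e)  →  {clear(a), clear(d), clear(e), marked(f), on(d,d), on(e,f), on(f,f), ready(a,d), ready(e,e), ready(e,f), ready(f,a), ready(f,f)}
4. grab(f,d)  →  {clear(a), clear(d), clear(e), marked(f), on(e,f), on(f,f), ready(a,d), ready(d,f), ready(e,e), ready(e,f), ready(f,a), ready(f,f)}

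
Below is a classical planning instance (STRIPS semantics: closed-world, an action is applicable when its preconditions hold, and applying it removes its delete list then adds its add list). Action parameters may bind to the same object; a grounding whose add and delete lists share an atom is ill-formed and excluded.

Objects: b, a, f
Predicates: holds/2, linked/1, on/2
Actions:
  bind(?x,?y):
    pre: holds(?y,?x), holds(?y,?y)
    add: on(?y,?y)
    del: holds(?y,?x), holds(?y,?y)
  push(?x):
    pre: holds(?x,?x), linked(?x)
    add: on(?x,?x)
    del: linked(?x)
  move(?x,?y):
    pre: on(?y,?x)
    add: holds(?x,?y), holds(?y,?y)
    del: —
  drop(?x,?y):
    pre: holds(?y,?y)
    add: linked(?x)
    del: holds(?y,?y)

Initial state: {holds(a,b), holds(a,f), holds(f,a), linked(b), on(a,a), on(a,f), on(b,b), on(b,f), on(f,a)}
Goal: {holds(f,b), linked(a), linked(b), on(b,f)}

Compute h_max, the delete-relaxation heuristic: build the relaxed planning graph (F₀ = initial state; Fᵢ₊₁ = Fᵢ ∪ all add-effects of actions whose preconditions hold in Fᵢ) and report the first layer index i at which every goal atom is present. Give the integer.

F0 = init (9 atoms)
F1 = F0 ∪ {holds(a,a), holds(b,b), holds(f,b), holds(f,f)}  (13 atoms)
F2 = F1 ∪ {linked(a), linked(f), on(f,f)}  (16 atoms)
goal ⊆ F2  ⇒  h_max = 2

2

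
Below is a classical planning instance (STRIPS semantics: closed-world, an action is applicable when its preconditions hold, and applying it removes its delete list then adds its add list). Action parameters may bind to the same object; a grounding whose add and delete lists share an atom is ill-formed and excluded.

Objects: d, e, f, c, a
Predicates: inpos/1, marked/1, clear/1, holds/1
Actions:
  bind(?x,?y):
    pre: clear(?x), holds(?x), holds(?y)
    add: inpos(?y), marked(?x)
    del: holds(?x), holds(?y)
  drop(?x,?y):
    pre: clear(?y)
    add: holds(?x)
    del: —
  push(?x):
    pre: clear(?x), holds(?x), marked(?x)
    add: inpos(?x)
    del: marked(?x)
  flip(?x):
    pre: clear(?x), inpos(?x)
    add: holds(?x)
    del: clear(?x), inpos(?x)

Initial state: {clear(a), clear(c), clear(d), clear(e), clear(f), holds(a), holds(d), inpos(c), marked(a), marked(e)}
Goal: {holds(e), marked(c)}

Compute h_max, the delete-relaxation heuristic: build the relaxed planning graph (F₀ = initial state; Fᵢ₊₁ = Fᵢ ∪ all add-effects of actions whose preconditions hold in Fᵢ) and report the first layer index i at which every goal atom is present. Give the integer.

F0 = init (10 atoms)
F1 = F0 ∪ {holds(c), holds(e), holds(f), inpos(a), inpos(d), marked(d)}  (16 atoms)
F2 = F1 ∪ {inpos(e), inpos(f), marked(c), marked(f)}  (20 atoms)
goal ⊆ F2  ⇒  h_max = 2

2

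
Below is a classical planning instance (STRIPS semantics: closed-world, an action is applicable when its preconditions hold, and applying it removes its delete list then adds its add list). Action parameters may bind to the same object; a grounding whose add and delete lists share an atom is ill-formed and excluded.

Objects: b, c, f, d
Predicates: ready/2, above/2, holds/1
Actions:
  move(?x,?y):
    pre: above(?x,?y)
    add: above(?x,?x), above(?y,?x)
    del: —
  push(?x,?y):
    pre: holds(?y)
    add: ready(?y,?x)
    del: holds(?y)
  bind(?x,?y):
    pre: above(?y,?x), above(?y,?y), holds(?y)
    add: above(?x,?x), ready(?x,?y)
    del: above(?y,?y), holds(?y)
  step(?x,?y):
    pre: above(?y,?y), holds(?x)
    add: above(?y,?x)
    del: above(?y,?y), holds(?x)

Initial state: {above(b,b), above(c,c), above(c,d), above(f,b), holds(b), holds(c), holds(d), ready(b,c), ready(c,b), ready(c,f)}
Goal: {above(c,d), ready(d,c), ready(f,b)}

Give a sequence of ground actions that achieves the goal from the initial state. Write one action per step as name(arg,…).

move(f,b); push(c,d); bind(f,b)

1. move(f,b)  →  {above(b,b), above(b,f), above(c,c), above(c,d), above(f,b), above(f,f), holds(b), holds(c), holds(d), ready(b,c), ready(c,b), ready(c,f)}
2. push(c,d)  →  {above(b,b), above(b,f), above(c,c), above(c,d), above(f,b), above(f,f), holds(b), holds(c), ready(b,c), ready(c,b), ready(c,f), ready(d,c)}
3. bind(f,b)  →  {above(b,f), above(c,c), above(c,d), above(f,b), above(f,f), holds(c), ready(b,c), ready(c,b), ready(c,f), ready(d,c), ready(f,b)}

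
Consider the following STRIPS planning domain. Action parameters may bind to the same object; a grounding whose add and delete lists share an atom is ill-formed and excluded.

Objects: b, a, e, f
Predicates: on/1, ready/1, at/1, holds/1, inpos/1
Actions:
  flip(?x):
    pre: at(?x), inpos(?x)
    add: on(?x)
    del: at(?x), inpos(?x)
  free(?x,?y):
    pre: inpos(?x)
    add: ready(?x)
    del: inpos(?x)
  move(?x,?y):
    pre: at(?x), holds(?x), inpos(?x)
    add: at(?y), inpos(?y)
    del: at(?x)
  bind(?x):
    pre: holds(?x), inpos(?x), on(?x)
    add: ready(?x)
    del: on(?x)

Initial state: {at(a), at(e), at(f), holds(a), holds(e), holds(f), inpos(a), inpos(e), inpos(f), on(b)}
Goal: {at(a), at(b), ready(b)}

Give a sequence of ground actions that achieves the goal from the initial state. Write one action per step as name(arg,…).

move(e,b); free(b,b)

1. move(e,b)  →  {at(a), at(b), at(f), holds(a), holds(e), holds(f), inpos(a), inpos(b), inpos(e), inpos(f), on(b)}
2. free(b,b)  →  {at(a), at(b), at(f), holds(a), holds(e), holds(f), inpos(a), inpos(e), inpos(f), on(b), ready(b)}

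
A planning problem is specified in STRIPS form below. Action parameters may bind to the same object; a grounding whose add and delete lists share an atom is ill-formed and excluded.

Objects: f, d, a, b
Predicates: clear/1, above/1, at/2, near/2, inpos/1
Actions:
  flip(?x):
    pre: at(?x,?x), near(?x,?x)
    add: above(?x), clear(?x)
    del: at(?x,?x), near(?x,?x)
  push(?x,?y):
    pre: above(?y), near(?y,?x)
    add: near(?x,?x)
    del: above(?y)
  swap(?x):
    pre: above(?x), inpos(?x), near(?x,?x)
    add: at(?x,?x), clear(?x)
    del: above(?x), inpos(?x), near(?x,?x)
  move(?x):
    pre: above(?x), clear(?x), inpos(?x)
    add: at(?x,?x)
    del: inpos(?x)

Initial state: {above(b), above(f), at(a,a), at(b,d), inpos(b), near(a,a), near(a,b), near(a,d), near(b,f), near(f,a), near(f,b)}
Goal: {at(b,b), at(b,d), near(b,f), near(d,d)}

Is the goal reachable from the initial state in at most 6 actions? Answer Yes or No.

Yes

1. flip(a)  →  {above(a), above(b), above(f), at(b,d), clear(a), inpos(b), near(a,b), near(a,d), near(b,f), near(f,a), near(f,b)}
2. push(d,a)  →  {above(b), above(f), at(b,d), clear(a), inpos(b), near(a,b), near(a,d), near(b,f), near(d,d), near(f,a), near(f,b)}
3. push(b,f)  →  {above(b), at(b,d), clear(a), inpos(b), near(a,b), near(a,d), near(b,b), near(b,f), near(d,d), near(f,a), near(f,b)}
4. swap(b)  →  {at(b,b), at(b,d), clear(a), clear(b), near(a,b), near(a,d), near(b,f), near(d,d), near(f,a), near(f,b)}
optimal plan length = 4; 4 ≤ 6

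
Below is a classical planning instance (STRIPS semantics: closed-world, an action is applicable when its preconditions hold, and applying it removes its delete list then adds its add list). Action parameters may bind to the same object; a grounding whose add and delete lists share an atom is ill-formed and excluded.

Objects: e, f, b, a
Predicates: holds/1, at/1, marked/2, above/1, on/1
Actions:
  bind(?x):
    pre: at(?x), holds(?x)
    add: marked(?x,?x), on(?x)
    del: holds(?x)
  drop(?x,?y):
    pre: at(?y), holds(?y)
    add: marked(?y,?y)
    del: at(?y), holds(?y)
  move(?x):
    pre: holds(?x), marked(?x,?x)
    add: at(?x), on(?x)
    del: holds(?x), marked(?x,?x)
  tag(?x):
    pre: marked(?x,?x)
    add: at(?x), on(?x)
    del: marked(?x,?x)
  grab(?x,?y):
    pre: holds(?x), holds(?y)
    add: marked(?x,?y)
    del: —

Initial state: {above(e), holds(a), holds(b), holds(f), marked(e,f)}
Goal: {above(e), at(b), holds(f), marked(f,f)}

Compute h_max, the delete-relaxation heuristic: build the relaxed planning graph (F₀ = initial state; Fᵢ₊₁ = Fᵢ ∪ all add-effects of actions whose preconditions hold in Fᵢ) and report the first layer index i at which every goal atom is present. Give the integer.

2

F0 = init (5 atoms)
F1 = F0 ∪ {marked(a,a), marked(a,b), marked(a,f), marked(b,a), marked(b,b), marked(b,f), marked(f,a), marked(f,b), marked(f,f)}  (14 atoms)
F2 = F1 ∪ {at(a), at(b), at(f), on(a), on(b), on(f)}  (20 atoms)
goal ⊆ F2  ⇒  h_max = 2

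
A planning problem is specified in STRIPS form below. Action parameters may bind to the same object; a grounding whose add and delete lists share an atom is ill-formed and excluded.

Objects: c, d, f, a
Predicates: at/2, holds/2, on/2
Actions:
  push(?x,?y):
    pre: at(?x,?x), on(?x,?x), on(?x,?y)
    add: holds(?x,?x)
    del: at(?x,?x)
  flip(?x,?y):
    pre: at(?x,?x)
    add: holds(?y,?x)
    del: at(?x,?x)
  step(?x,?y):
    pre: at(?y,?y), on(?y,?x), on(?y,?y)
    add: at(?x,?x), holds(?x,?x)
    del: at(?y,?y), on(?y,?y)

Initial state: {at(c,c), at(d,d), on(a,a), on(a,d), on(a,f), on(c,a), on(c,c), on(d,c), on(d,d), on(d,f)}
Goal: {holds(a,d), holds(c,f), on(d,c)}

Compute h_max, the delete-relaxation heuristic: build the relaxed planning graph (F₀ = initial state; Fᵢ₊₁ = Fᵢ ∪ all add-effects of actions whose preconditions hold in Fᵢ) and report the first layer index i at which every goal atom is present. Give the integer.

2

F0 = init (10 atoms)
F1 = F0 ∪ {at(a,a), at(f,f), holds(a,a), holds(a,c), holds(a,d), holds(c,c), holds(c,d), holds(d,c), holds(d,d), holds(f,c), holds(f,d), holds(f,f)}  (22 atoms)
F2 = F1 ∪ {holds(a,f), holds(c,a), holds(c,f), holds(d,a), holds(d,f), holds(f,a)}  (28 atoms)
goal ⊆ F2  ⇒  h_max = 2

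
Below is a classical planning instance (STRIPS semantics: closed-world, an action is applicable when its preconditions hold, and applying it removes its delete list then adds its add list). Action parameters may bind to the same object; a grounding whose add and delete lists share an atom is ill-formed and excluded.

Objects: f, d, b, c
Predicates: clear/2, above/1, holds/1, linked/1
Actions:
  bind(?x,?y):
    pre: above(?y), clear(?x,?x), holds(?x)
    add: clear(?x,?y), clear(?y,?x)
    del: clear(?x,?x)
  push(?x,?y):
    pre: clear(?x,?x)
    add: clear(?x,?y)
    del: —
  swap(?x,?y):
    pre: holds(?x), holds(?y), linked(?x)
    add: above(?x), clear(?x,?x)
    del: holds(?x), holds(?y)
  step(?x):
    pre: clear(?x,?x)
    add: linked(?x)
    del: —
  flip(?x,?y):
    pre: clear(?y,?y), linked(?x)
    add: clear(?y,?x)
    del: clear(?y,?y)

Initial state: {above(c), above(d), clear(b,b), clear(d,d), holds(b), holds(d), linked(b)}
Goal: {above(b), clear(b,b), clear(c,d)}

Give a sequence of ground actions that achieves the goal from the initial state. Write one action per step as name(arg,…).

1. bind(d,c)  →  {above(c), above(d), clear(b,b), clear(c,d), clear(d,c), holds(b), holds(d), linked(b)}
2. swap(b,d)  →  {above(b), above(c), above(d), clear(b,b), clear(c,d), clear(d,c), linked(b)}

bind(d,c); swap(b,d)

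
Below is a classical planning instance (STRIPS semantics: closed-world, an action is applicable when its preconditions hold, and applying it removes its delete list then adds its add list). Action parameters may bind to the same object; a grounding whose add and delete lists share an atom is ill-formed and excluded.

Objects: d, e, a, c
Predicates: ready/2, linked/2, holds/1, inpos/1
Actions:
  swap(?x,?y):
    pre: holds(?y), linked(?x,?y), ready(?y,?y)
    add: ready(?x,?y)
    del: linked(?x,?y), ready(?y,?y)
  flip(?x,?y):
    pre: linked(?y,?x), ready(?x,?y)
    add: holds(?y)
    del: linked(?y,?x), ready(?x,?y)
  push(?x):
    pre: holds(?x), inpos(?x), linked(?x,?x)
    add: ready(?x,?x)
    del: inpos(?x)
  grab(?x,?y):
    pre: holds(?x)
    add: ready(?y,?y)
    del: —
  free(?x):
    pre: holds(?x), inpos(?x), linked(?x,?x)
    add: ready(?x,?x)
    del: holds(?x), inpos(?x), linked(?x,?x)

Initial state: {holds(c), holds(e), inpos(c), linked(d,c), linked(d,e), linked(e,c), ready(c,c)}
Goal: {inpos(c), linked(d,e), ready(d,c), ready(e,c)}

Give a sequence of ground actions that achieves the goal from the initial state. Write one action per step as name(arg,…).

1. swap(d,c)  →  {holds(c), holds(e), inpos(c), linked(d,e), linked(e,c), ready(d,c)}
2. grab(e,c)  →  {holds(c), holds(e), inpos(c), linked(d,e), linked(e,c), ready(c,c), ready(d,c)}
3. swap(e,c)  →  {holds(c), holds(e), inpos(c), linked(d,e), ready(d,c), ready(e,c)}

swap(d,c); grab(e,c); swap(e,c)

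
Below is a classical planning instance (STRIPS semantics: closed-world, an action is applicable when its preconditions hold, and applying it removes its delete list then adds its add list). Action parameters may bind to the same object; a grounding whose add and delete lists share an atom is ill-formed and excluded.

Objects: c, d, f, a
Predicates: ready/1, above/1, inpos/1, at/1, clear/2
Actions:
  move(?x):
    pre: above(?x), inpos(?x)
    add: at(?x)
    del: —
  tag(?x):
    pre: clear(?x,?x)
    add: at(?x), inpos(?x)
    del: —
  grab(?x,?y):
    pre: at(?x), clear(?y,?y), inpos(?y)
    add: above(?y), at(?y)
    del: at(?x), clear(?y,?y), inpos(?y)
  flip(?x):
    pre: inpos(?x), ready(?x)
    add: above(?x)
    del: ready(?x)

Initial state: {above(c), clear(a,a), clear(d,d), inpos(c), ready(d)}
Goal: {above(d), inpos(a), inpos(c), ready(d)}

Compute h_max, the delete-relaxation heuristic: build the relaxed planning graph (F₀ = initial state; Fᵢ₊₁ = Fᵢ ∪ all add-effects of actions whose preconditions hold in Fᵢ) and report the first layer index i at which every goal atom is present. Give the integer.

2

F0 = init (5 atoms)
F1 = F0 ∪ {at(a), at(c), at(d), inpos(a), inpos(d)}  (10 atoms)
F2 = F1 ∪ {above(a), above(d)}  (12 atoms)
goal ⊆ F2  ⇒  h_max = 2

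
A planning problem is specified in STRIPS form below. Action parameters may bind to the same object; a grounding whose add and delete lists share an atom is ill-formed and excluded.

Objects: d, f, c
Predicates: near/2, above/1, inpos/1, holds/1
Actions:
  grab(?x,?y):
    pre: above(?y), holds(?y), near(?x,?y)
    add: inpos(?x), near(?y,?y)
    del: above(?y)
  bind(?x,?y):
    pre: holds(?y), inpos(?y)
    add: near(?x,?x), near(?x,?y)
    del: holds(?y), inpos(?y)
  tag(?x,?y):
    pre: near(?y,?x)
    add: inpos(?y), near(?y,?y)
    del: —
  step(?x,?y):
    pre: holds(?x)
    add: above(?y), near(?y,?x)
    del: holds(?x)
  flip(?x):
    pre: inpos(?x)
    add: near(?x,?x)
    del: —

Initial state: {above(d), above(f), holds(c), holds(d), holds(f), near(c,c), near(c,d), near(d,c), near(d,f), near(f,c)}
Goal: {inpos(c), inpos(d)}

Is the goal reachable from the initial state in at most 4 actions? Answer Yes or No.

1. grab(d,f)  →  {above(d), holds(c), holds(d), holds(f), inpos(d), near(c,c), near(c,d), near(d,c), near(d,f), near(f,c), near(f,f)}
2. grab(c,d)  →  {holds(c), holds(d), holds(f), inpos(c), inpos(d), near(c,c), near(c,d), near(d,c), near(d,d), near(d,f), near(f,c), near(f,f)}
optimal plan length = 2; 2 ≤ 4

Yes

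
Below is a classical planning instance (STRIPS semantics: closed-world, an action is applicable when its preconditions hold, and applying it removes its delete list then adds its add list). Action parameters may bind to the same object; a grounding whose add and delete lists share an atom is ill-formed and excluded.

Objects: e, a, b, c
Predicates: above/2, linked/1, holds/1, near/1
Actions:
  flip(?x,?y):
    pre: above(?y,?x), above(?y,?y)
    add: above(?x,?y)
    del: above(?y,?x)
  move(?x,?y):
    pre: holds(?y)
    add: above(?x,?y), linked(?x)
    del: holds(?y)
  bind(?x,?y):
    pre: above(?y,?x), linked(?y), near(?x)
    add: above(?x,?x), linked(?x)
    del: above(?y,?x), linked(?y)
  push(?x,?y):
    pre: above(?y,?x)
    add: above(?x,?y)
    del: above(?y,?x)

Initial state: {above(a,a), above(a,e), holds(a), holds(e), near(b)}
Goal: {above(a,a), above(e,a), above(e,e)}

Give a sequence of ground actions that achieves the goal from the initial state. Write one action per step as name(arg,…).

1. flip(e,a)  →  {above(a,a), above(e,a), holds(a), holds(e), near(b)}
2. move(e,e)  →  {above(a,a), above(e,a), above(e,e), holds(a), linked(e), near(b)}

flip(e,a); move(e,e)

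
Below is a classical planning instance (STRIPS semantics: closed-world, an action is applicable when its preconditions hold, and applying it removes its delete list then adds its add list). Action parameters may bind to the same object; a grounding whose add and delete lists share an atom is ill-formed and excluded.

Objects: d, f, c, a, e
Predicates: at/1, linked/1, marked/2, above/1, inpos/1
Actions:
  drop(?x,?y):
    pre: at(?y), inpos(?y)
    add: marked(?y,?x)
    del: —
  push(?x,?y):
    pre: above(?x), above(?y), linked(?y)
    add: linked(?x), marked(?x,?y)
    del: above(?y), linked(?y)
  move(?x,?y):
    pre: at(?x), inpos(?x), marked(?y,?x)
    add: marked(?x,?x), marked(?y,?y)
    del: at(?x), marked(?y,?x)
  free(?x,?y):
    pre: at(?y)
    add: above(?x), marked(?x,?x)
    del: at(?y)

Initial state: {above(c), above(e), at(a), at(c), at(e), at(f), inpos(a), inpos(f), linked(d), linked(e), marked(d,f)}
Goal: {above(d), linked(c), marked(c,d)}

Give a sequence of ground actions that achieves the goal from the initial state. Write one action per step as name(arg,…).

free(d,f); push(c,d); free(d,c)

1. free(d,f)  →  {above(c), above(d), above(e), at(a), at(c), at(e), inpos(a), inpos(f), linked(d), linked(e), marked(d,d), marked(d,f)}
2. push(c,d)  →  {above(c), above(e), at(a), at(c), at(e), inpos(a), inpos(f), linked(c), linked(e), marked(c,d), marked(d,d), marked(d,f)}
3. free(d,c)  →  {above(c), above(d), above(e), at(a), at(e), inpos(a), inpos(f), linked(c), linked(e), marked(c,d), marked(d,d), marked(d,f)}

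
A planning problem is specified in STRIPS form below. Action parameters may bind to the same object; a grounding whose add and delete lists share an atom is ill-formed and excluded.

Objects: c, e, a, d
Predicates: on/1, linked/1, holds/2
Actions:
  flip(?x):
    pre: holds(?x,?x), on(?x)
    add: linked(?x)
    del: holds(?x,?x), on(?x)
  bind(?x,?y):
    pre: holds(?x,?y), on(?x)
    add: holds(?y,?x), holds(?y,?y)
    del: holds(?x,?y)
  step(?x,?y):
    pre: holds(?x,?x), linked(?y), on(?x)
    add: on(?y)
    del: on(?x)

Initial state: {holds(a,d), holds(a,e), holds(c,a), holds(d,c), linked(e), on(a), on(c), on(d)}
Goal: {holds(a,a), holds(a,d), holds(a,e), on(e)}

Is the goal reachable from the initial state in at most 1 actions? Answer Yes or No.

1. bind(c,a)  →  {holds(a,a), holds(a,c), holds(a,d), holds(a,e), holds(d,c), linked(e), on(a), on(c), on(d)}
2. step(a,e)  →  {holds(a,a), holds(a,c), holds(a,d), holds(a,e), holds(d,c), linked(e), on(c), on(d), on(e)}
optimal plan length = 2; 2 > 1

No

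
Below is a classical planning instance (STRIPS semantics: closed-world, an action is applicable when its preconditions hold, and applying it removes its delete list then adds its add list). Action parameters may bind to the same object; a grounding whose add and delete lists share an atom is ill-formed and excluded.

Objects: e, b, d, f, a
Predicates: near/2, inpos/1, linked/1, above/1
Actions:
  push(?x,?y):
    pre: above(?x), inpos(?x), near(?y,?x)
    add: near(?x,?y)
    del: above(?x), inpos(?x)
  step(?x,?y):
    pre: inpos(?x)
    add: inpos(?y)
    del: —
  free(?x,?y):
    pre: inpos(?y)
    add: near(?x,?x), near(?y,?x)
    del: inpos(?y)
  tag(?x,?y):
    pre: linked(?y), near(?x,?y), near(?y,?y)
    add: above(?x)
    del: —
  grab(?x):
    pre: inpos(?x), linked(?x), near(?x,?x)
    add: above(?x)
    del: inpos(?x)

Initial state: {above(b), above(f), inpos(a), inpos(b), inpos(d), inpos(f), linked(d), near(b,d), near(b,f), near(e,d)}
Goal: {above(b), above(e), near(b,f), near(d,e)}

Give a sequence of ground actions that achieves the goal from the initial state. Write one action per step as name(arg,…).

free(e,d); free(d,b); tag(e,d)

1. free(e,d)  →  {above(b), above(f), inpos(a), inpos(b), inpos(f), linked(d), near(b,d), near(b,f), near(d,e), near(e,d), near(e,e)}
2. free(d,b)  →  {above(b), above(f), inpos(a), inpos(f), linked(d), near(b,d), near(b,f), near(d,d), near(d,e), near(e,d), near(e,e)}
3. tag(e,d)  →  {above(b), above(e), above(f), inpos(a), inpos(f), linked(d), near(b,d), near(b,f), near(d,d), near(d,e), near(e,d), near(e,e)}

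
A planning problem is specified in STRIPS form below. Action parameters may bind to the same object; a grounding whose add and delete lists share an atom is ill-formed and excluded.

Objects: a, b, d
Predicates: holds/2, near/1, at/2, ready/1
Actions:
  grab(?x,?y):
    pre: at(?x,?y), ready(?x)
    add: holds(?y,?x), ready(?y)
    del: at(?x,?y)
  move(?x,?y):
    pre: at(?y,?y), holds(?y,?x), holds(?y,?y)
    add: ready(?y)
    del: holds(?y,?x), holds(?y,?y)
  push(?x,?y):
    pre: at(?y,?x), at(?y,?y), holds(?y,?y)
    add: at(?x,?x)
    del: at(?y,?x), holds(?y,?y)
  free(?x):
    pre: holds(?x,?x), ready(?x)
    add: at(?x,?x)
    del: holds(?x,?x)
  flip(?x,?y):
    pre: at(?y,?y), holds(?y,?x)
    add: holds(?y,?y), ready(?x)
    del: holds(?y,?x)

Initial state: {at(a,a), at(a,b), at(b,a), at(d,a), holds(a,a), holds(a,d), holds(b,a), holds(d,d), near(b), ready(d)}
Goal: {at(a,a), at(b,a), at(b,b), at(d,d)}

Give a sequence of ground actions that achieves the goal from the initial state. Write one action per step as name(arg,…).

push(b,a); free(d)

1. push(b,a)  →  {at(a,a), at(b,a), at(b,b), at(d,a), holds(a,d), holds(b,a), holds(d,d), near(b), ready(d)}
2. free(d)  →  {at(a,a), at(b,a), at(b,b), at(d,a), at(d,d), holds(a,d), holds(b,a), near(b), ready(d)}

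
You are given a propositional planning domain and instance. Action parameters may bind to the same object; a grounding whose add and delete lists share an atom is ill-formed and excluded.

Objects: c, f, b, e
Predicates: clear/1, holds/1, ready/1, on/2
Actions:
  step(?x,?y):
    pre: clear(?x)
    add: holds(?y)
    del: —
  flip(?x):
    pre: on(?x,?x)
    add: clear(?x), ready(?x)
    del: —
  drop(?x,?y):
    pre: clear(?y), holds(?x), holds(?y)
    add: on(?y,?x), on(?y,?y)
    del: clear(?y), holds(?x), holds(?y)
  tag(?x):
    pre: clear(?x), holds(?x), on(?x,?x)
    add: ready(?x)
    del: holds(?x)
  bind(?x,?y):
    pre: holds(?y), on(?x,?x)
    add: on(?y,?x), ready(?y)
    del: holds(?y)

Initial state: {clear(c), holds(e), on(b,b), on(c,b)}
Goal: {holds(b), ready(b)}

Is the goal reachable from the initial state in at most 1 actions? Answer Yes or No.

No

1. step(c,b)  →  {clear(c), holds(b), holds(e), on(b,b), on(c,b)}
2. flip(b)  →  {clear(b), clear(c), holds(b), holds(e), on(b,b), on(c,b), ready(b)}
optimal plan length = 2; 2 > 1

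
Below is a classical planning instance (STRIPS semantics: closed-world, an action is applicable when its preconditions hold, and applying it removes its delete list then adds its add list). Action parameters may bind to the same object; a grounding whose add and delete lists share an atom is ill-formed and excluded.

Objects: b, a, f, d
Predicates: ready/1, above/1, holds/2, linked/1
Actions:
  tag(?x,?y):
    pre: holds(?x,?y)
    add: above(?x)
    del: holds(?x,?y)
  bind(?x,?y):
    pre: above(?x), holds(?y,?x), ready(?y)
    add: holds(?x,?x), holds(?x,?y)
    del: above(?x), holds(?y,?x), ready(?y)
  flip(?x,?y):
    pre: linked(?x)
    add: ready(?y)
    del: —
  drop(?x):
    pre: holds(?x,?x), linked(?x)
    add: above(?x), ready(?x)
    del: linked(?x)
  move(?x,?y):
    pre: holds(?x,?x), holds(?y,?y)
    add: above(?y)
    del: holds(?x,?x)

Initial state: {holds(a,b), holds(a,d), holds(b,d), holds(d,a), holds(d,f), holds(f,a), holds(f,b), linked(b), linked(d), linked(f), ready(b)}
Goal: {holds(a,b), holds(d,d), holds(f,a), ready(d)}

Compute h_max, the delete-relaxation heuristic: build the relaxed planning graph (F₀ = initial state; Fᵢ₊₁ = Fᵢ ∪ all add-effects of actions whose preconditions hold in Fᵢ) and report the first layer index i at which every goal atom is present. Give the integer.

F0 = init (11 atoms)
F1 = F0 ∪ {above(a), above(b), above(d), above(f), ready(a), ready(d), ready(f)}  (18 atoms)
F2 = F1 ∪ {holds(a,a), holds(a,f), holds(b,a), holds(b,b), holds(b,f), holds(d,b), holds(d,d), holds(f,d), holds(f,f)}  (27 atoms)
goal ⊆ F2  ⇒  h_max = 2

2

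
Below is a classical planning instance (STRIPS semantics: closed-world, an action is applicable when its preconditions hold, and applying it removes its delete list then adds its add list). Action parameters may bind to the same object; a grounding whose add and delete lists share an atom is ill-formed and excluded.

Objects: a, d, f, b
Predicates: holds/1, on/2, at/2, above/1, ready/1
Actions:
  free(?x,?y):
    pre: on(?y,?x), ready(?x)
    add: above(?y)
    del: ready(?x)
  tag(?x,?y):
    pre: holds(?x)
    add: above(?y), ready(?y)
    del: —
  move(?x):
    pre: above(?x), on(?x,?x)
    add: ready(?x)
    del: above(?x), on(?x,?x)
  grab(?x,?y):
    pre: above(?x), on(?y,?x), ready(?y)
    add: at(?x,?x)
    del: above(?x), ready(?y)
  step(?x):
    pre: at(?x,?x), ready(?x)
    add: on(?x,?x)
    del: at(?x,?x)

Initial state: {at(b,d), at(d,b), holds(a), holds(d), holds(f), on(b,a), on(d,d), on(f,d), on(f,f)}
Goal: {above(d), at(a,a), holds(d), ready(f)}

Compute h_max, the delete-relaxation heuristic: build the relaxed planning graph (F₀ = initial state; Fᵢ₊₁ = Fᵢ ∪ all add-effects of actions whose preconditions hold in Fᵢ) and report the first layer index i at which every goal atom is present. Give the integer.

2

F0 = init (9 atoms)
F1 = F0 ∪ {above(a), above(b), above(d), above(f), ready(a), ready(b), ready(d), ready(f)}  (17 atoms)
F2 = F1 ∪ {at(a,a), at(d,d), at(f,f)}  (20 atoms)
goal ⊆ F2  ⇒  h_max = 2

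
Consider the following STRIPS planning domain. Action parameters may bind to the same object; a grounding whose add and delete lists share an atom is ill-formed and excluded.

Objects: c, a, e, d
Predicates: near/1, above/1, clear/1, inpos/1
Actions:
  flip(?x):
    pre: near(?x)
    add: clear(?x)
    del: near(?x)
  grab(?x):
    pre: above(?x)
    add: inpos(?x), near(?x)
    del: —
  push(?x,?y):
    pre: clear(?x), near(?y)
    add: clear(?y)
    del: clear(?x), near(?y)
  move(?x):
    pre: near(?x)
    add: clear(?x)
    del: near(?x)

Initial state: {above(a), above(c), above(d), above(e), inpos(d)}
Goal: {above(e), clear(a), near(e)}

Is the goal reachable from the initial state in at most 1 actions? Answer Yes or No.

1. grab(a)  →  {above(a), above(c), above(d), above(e), inpos(a), inpos(d), near(a)}
2. flip(a)  →  {above(a), above(c), above(d), above(e), clear(a), inpos(a), inpos(d)}
3. grab(e)  →  {above(a), above(c), above(d), above(e), clear(a), inpos(a), inpos(d), inpos(e), near(e)}
optimal plan length = 3; 3 > 1

No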